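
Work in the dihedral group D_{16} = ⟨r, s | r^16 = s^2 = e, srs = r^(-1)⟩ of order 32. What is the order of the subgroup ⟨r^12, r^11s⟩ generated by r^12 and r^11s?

8

|⟨r^12⟩| = 4 and |⟨r^11s⟩| = 2, so |H| is a multiple of lcm(4, 2) = 4 and divides |G| = 32.
Closing under the operation: H = {e, r^4, r^8, r^12, r^3s, r^7s, r^11s, r^15s}, so |H| = 8.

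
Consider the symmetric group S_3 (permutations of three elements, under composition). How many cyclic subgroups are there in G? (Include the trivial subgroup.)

5

Group the elements of G by the cyclic subgroup they generate; each cyclic subgroup of order d accounts for φ(d) elements.
Cyclic subgroups by order — order 1: 1; order 2: 3; order 3: 1.
Total: 5.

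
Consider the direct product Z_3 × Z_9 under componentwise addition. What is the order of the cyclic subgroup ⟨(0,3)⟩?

The order of (0,3) in Z_3 × Z_9 is lcm(ord(0) in Z_3, ord(3) in Z_9).
ord(0) = 1 and ord(3) = 3, so |⟨(0,3)⟩| = lcm(1, 3) = 3.

3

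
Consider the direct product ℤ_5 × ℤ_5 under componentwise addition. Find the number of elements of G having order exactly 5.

24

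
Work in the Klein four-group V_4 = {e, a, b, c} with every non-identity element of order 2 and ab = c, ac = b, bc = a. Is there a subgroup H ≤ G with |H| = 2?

2 | 4. A subgroup of order 2 is {e, a}.

Yes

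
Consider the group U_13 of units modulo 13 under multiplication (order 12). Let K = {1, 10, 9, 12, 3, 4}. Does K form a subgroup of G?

|K| = 6 divides |G| = 12, consistent with Lagrange.
K contains the identity, every element's inverse is in K, and K is closed under ·: it is a subgroup.
In fact K = ⟨4⟩.

Yes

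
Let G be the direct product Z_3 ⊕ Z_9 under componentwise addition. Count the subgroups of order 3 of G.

|G| = 27 and 3 | 27, so subgroups of order 3 are possible by Lagrange.
The subgroups of order 3 are: {(0,0), (0,3), (0,6)}; {(0,0), (1,0), (2,0)}; {(0,0), (1,3), (2,6)}; {(0,0), (1,6), (2,3)}.
So G has 4 subgroups of order 3.

4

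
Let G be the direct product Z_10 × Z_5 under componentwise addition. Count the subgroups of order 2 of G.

|G| = 50 and 2 | 50, so subgroups of order 2 are possible by Lagrange.
The subgroups of order 2 are: {(0,0), (5,0)}.
So G has 1 subgroup of order 2.

1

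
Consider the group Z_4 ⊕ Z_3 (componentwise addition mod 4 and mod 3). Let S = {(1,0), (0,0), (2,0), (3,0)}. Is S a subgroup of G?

|S| = 4 divides |G| = 12, consistent with Lagrange.
S contains the identity, every element's inverse is in S, and S is closed under +: it is a subgroup.
In fact S = ⟨(1,0)⟩.

Yes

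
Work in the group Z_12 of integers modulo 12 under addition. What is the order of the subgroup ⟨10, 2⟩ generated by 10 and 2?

|⟨10⟩| = 6 and |⟨2⟩| = 6, so |H| is a multiple of lcm(6, 6) = 6 and divides |G| = 12.
Closing under the operation: H = {0, 2, 4, 6, 8, 10}, so |H| = 6.

6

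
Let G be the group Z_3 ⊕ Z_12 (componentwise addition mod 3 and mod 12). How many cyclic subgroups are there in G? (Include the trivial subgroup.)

15

A cyclic subgroup of order d is generated by each of its φ(d) elements of order d, so the cyclic subgroups of order d number (#elements of order d)/φ(d).
Cyclic subgroups by order — order 1: 1; order 2: 1; order 3: 4; order 4: 1; order 6: 4; order 12: 4.
Total: 15.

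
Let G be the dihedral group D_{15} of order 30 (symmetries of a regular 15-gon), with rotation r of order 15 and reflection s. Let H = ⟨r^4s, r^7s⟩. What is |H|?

|⟨r^4s⟩| = 2 and |⟨r^7s⟩| = 2, so |H| is a multiple of lcm(2, 2) = 2 and divides |G| = 30.
Closing under the operation: H = {e, r^3, r^6, r^9, r^12, rs, r^4s, r^7s, r^10s, r^13s}, so |H| = 10.

10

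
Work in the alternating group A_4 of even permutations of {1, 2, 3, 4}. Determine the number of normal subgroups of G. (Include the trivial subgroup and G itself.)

3

G has 10 subgroups. Checking conjugation-invariance by order — order 1: 1/1 normal; order 2: 0/3 normal; order 3: 0/4 normal; order 4: 1/1 normal; order 12: 1/1 normal.
Total normal subgroups: 3.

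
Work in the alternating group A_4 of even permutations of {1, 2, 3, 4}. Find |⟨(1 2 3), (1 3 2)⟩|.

|⟨(1 2 3)⟩| = 3 and |⟨(1 3 2)⟩| = 3, so |H| is a multiple of lcm(3, 3) = 3 and divides |G| = 12.
Closing under the operation: H = {e, (1 2 3), (1 3 2)}, so |H| = 3.

3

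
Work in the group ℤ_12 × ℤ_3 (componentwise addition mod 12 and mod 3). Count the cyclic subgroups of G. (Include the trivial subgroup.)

15

A cyclic subgroup of order d is generated by each of its φ(d) elements of order d, so the cyclic subgroups of order d number (#elements of order d)/φ(d).
Cyclic subgroups by order — order 1: 1; order 2: 1; order 3: 4; order 4: 1; order 6: 4; order 12: 4.
Total: 15.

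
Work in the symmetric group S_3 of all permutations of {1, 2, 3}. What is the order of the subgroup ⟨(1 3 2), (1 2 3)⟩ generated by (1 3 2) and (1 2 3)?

|⟨(1 3 2)⟩| = 3 and |⟨(1 2 3)⟩| = 3, so |H| is a multiple of lcm(3, 3) = 3 and divides |G| = 6.
Closing under the operation: H = {e, (1 2 3), (1 3 2)}, so |H| = 3.

3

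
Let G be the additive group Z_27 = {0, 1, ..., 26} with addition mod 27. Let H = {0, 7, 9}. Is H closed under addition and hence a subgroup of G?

No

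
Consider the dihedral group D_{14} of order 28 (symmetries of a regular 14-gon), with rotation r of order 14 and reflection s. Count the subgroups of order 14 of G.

|G| = 28 and 14 | 28, so subgroups of order 14 are possible by Lagrange.
The subgroups of order 14 are: {e, r, r^2, r^3, r^4, r^5, r^6, r^7, r^8, r^9, r^10, r^11, r^12, r^13}; {e, r^2, r^4, r^6, r^8, r^10, r^12, s, r^2s, r^4s, r^6s, r^8s, r^10s, r^12s}; {e, r^2, r^4, r^6, r^8, r^10, r^12, rs, r^3s, r^5s, r^7s, r^9s, r^11s, r^13s}.
So G has 3 subgroups of order 14.

3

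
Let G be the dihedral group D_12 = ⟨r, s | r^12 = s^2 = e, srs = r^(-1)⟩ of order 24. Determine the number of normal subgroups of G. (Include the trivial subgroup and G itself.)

9

G has 34 subgroups. Checking conjugation-invariance by order — order 1: 1/1 normal; order 2: 1/13 normal; order 3: 1/1 normal; order 4: 1/7 normal; order 6: 1/5 normal; order 8: 0/3 normal; order 12: 3/3 normal; order 24: 1/1 normal.
Total normal subgroups: 9.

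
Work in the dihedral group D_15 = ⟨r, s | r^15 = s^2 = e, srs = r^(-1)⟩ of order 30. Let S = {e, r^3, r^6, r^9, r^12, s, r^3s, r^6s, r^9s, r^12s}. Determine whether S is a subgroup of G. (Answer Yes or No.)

|S| = 10 divides |G| = 30, consistent with Lagrange.
S contains the identity, every element's inverse is in S, and S is closed under ·: it is a subgroup.

Yes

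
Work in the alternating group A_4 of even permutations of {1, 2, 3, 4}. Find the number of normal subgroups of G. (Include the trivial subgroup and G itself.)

G has 10 subgroups. Checking conjugation-invariance by order — order 1: 1/1 normal; order 2: 0/3 normal; order 3: 0/4 normal; order 4: 1/1 normal; order 12: 1/1 normal.
Total normal subgroups: 3.

3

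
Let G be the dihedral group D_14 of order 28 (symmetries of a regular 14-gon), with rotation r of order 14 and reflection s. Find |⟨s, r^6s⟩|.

|⟨s⟩| = 2 and |⟨r^6s⟩| = 2, so |H| is a multiple of lcm(2, 2) = 2 and divides |G| = 28.
Closing under the operation: H = {e, r^2, r^4, r^6, r^8, r^10, r^12, s, r^2s, r^4s, r^6s, r^8s, r^10s, r^12s}, so |H| = 14.

14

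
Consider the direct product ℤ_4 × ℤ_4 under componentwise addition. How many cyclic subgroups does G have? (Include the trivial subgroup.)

10

Group the elements of G by the cyclic subgroup they generate; each cyclic subgroup of order d accounts for φ(d) elements.
Cyclic subgroups by order — order 1: 1; order 2: 3; order 4: 6.
Total: 10.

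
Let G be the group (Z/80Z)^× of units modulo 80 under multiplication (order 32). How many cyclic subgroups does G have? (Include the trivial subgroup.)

Each element a generates a cyclic subgroup ⟨a⟩; distinct elements may generate the same one (a cyclic group of order d has φ(d) generators).
Cyclic subgroups by order — order 1: 1; order 2: 7; order 4: 12.
Total: 20.

20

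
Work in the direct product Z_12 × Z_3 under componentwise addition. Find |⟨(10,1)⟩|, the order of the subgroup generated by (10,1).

6

The order of (10,1) in Z_12 × Z_3 is lcm(ord(10) in Z_12, ord(1) in Z_3).
ord(10) = 6 and ord(1) = 3, so |⟨(10,1)⟩| = lcm(6, 3) = 6.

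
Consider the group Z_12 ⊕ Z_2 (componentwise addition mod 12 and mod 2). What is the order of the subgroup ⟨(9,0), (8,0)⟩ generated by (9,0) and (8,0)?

|⟨(9,0)⟩| = 4 and |⟨(8,0)⟩| = 3, so |H| is a multiple of lcm(4, 3) = 12 and divides |G| = 24.
Closing under the operation: H = {(0,0), (1,0), (2,0), (3,0), (4,0), (5,0), (6,0), (7,0), (8,0), (9,0), (10,0), (11,0)}, so |H| = 12.

12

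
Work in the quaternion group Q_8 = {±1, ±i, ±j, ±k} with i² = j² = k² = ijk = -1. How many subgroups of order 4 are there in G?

3

|G| = 8 and 4 | 8, so subgroups of order 4 are possible by Lagrange.
The subgroups of order 4 are: {1, -1, i, -i}; {1, -1, j, -j}; {1, -1, k, -k}.
So G has 3 subgroups of order 4.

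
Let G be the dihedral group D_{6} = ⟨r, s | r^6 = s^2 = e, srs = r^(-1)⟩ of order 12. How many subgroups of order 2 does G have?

7

|G| = 12 and 2 | 12, so subgroups of order 2 are possible by Lagrange.
The subgroups of order 2 are: {e, r^2s}; {e, r^3}; {e, r^3s}; {e, r^4s}; … (7 in all).
So G has 7 subgroups of order 2.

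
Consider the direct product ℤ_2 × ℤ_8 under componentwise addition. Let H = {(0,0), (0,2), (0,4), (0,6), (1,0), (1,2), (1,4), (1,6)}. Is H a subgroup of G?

|H| = 8 divides |G| = 16, consistent with Lagrange.
H contains the identity, every element's inverse is in H, and H is closed under +: it is a subgroup.

Yes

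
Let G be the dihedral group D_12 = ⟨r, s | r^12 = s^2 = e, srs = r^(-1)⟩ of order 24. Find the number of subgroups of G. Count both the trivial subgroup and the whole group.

|G| = 24, so by Lagrange every subgroup order divides 24. Divisors: 1, 2, 3, 4, 6, 8, 12, 24.
Subgroups by order — order 1: 1; order 2: 13; order 3: 1; order 4: 7; order 6: 5; order 8: 3; order 12: 3; order 24: 1.
Total: 1 + 13 + 1 + 7 + 5 + 3 + 3 + 1 = 34.

34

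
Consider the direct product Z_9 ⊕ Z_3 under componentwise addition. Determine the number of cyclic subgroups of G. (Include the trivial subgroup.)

8

A cyclic subgroup of order d is generated by each of its φ(d) elements of order d, so the cyclic subgroups of order d number (#elements of order d)/φ(d).
Cyclic subgroups by order — order 1: 1; order 3: 4; order 9: 3.
Total: 8.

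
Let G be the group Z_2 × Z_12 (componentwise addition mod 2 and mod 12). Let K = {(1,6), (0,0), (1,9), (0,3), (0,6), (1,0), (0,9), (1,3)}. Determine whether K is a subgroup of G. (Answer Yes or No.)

|K| = 8 divides |G| = 24, consistent with Lagrange.
K contains the identity, every element's inverse is in K, and K is closed under +: it is a subgroup.

Yes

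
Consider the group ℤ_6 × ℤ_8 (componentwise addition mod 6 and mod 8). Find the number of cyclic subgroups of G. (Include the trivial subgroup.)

16

Group the elements of G by the cyclic subgroup they generate; each cyclic subgroup of order d accounts for φ(d) elements.
Cyclic subgroups by order — order 1: 1; order 2: 3; order 3: 1; order 4: 2; order 6: 3; order 8: 2; order 12: 2; order 24: 2.
Total: 16.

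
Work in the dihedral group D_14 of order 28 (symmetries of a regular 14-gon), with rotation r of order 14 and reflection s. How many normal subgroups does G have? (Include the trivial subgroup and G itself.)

G has 28 subgroups. Checking conjugation-invariance by order — order 1: 1/1 normal; order 2: 1/15 normal; order 4: 0/7 normal; order 7: 1/1 normal; order 14: 3/3 normal; order 28: 1/1 normal.
Total normal subgroups: 7.

7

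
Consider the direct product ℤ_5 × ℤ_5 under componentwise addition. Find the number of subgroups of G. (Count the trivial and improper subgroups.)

8

|G| = 25, so by Lagrange every subgroup order divides 25. Divisors: 1, 5, 25.
Subgroups by order — order 1: 1; order 5: 6; order 25: 1.
Total: 1 + 6 + 1 = 8.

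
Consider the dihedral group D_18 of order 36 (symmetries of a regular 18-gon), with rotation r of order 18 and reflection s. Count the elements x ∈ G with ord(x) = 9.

The elements of order 9 are: r^2, r^4, r^8, r^10, r^14, r^16.
That's 6.

6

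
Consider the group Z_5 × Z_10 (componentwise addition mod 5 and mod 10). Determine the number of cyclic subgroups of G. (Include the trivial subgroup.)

14

A cyclic subgroup of order d is generated by each of its φ(d) elements of order d, so the cyclic subgroups of order d number (#elements of order d)/φ(d).
Cyclic subgroups by order — order 1: 1; order 2: 1; order 5: 6; order 10: 6.
Total: 14.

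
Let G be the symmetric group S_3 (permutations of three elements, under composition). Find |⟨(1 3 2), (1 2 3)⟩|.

3

|⟨(1 3 2)⟩| = 3 and |⟨(1 2 3)⟩| = 3, so |H| is a multiple of lcm(3, 3) = 3 and divides |G| = 6.
Closing under the operation: H = {e, (1 2 3), (1 3 2)}, so |H| = 3.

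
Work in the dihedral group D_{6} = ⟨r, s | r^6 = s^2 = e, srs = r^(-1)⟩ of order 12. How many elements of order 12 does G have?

0

No element of G has order 12 (even though 12 | 12).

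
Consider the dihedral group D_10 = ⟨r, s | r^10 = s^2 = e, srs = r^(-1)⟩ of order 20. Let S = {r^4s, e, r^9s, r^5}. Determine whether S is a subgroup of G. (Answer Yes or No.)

Yes

|S| = 4 divides |G| = 20, consistent with Lagrange.
S contains the identity, every element's inverse is in S, and S is closed under ·: it is a subgroup.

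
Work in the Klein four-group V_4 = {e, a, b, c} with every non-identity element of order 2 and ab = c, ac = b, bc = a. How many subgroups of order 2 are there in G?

3

|G| = 4 and 2 | 4, so subgroups of order 2 are possible by Lagrange.
The subgroups of order 2 are: {e, a}; {e, b}; {e, c}.
So G has 3 subgroups of order 2.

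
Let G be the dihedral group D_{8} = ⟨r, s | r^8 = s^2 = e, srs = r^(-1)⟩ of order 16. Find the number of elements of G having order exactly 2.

Enumerating element orders in G gives 9 elements of order 2.

9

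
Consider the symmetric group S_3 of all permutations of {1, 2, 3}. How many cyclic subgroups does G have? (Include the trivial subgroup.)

Group the elements of G by the cyclic subgroup they generate; each cyclic subgroup of order d accounts for φ(d) elements.
Cyclic subgroups by order — order 1: 1; order 2: 3; order 3: 1.
Total: 5.

5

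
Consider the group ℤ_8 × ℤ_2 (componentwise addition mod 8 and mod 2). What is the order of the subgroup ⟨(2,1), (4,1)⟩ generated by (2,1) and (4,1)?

8

|⟨(2,1)⟩| = 4 and |⟨(4,1)⟩| = 2, so |H| is a multiple of lcm(4, 2) = 4 and divides |G| = 16.
Closing under the operation: H = {(0,0), (0,1), (2,0), (2,1), (4,0), (4,1), (6,0), (6,1)}, so |H| = 8.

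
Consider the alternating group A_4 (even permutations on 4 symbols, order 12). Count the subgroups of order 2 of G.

3

|G| = 12 and 2 | 12, so subgroups of order 2 are possible by Lagrange.
The subgroups of order 2 are: {e, (1 2)(3 4)}; {e, (1 3)(2 4)}; {e, (1 4)(2 3)}.
So G has 3 subgroups of order 2.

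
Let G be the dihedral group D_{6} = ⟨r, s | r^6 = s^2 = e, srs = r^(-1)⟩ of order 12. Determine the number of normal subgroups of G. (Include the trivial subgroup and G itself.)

G has 16 subgroups. Checking conjugation-invariance by order — order 1: 1/1 normal; order 2: 1/7 normal; order 3: 1/1 normal; order 4: 0/3 normal; order 6: 3/3 normal; order 12: 1/1 normal.
Total normal subgroups: 7.

7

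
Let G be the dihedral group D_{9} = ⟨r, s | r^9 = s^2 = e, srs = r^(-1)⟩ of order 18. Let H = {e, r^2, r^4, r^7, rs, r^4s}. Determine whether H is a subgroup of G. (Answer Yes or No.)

No

r^4 ∈ H but its inverse r^5 ∉ H, so H is not a subgroup.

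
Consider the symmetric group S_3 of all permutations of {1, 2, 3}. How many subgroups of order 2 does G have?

|G| = 6 and 2 | 6, so subgroups of order 2 are possible by Lagrange.
The subgroups of order 2 are: {e, (1 2)}; {e, (1 3)}; {e, (2 3)}.
So G has 3 subgroups of order 2.

3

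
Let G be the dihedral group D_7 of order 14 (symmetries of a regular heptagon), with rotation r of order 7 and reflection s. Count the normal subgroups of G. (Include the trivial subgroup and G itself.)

G has 10 subgroups. Checking conjugation-invariance by order — order 1: 1/1 normal; order 2: 0/7 normal; order 7: 1/1 normal; order 14: 1/1 normal.
Total normal subgroups: 3.

3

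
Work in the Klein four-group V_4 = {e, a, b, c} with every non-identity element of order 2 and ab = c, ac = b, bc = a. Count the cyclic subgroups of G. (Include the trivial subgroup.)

4

Each element a generates a cyclic subgroup ⟨a⟩; distinct elements may generate the same one (a cyclic group of order d has φ(d) generators).
Cyclic subgroups by order — order 1: 1; order 2: 3.
Total: 4.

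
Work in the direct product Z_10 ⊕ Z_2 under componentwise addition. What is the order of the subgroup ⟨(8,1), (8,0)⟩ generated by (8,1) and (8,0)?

10

|⟨(8,1)⟩| = 10 and |⟨(8,0)⟩| = 5, so |H| is a multiple of lcm(10, 5) = 10 and divides |G| = 20.
Closing under the operation: H = {(0,0), (0,1), (2,0), (2,1), (4,0), (4,1), (6,0), (6,1), (8,0), (8,1)}, so |H| = 10.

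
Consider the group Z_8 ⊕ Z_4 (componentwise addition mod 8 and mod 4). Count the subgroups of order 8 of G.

|G| = 32 and 8 | 32, so subgroups of order 8 are possible by Lagrange.
The subgroups of order 8 are: {(0,0), (0,1), (0,2), (0,3), (4,0), (4,1), (4,2), (4,3)}; {(0,0), (0,2), (2,0), (2,2), (4,0), (4,2), (6,0), (6,2)}; {(0,0), (0,2), (2,1), (2,3), (4,0), (4,2), (6,1), (6,3)}; {(0,0), (1,0), (2,0), (3,0), (4,0), (5,0), (6,0), (7,0)}; … (7 in all).
So G has 7 subgroups of order 8.

7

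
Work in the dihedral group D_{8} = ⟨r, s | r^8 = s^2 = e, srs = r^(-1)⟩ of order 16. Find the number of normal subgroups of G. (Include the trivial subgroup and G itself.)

7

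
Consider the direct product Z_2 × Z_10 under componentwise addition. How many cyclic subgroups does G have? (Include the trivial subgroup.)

Each element a generates a cyclic subgroup ⟨a⟩; distinct elements may generate the same one (a cyclic group of order d has φ(d) generators).
Cyclic subgroups by order — order 1: 1; order 2: 3; order 5: 1; order 10: 3.
Total: 8.

8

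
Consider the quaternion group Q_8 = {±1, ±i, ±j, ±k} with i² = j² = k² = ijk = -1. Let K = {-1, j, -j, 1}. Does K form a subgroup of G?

Yes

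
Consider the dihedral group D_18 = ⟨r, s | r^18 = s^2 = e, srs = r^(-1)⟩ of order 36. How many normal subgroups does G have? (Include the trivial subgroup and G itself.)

G has 45 subgroups. Checking conjugation-invariance by order — order 1: 1/1 normal; order 2: 1/19 normal; order 3: 1/1 normal; order 4: 0/9 normal; order 6: 1/7 normal; order 9: 1/1 normal; order 12: 0/3 normal; order 18: 3/3 normal; order 36: 1/1 normal.
Total normal subgroups: 9.

9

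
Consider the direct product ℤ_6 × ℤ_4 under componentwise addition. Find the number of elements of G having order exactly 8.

0

An element (a,b) has order lcm(ord(a), ord(b)); count pairs with lcm equal to 8.
Enumerating gives 0 such elements.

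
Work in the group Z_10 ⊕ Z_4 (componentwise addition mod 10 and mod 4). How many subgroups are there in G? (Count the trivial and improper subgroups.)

16

|G| = 40, so by Lagrange every subgroup order divides 40. Divisors: 1, 2, 4, 5, 8, 10, 20, 40.
Subgroups by order — order 1: 1; order 2: 3; order 4: 3; order 5: 1; order 8: 1; order 10: 3; order 20: 3; order 40: 1.
Total: 1 + 3 + 3 + 1 + 1 + 3 + 3 + 1 = 16.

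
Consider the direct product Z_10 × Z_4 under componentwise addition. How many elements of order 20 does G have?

16

An element (a,b) has order lcm(ord(a), ord(b)); count pairs with lcm equal to 20.
Enumerating gives 16 such elements.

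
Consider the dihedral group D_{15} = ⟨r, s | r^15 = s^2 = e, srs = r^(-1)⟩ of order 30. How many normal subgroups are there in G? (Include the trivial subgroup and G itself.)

5

G has 28 subgroups. Checking conjugation-invariance by order — order 1: 1/1 normal; order 2: 0/15 normal; order 3: 1/1 normal; order 5: 1/1 normal; order 6: 0/5 normal; order 10: 0/3 normal; order 15: 1/1 normal; order 30: 1/1 normal.
Total normal subgroups: 5.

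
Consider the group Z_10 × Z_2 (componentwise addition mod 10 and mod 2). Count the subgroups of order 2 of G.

3

|G| = 20 and 2 | 20, so subgroups of order 2 are possible by Lagrange.
The subgroups of order 2 are: {(0,0), (0,1)}; {(0,0), (5,0)}; {(0,0), (5,1)}.
So G has 3 subgroups of order 2.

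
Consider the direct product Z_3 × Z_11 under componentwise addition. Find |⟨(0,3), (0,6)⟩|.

|⟨(0,3)⟩| = 11 and |⟨(0,6)⟩| = 11, so |H| is a multiple of lcm(11, 11) = 11 and divides |G| = 33.
Closing under the operation: H = {(0,0), (0,1), (0,2), (0,3), (0,4), (0,5), (0,6), (0,7), (0,8), (0,9), (0,10)}, so |H| = 11.

11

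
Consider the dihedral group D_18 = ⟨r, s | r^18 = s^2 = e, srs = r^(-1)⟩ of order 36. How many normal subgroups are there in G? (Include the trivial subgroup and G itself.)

9

G has 45 subgroups. Checking conjugation-invariance by order — order 1: 1/1 normal; order 2: 1/19 normal; order 3: 1/1 normal; order 4: 0/9 normal; order 6: 1/7 normal; order 9: 1/1 normal; order 12: 0/3 normal; order 18: 3/3 normal; order 36: 1/1 normal.
Total normal subgroups: 9.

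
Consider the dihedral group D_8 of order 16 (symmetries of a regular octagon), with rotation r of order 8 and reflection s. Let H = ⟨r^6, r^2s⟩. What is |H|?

|⟨r^6⟩| = 4 and |⟨r^2s⟩| = 2, so |H| is a multiple of lcm(4, 2) = 4 and divides |G| = 16.
Closing under the operation: H = {e, r^2, r^4, r^6, s, r^2s, r^4s, r^6s}, so |H| = 8.

8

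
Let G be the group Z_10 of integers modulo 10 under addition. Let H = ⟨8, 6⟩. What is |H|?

5

|⟨8⟩| = 5 and |⟨6⟩| = 5, so |H| is a multiple of lcm(5, 5) = 5 and divides |G| = 10.
Closing under the operation: H = {0, 2, 4, 6, 8}, so |H| = 5.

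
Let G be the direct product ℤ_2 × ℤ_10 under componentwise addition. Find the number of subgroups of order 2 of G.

3

|G| = 20 and 2 | 20, so subgroups of order 2 are possible by Lagrange.
The subgroups of order 2 are: {(0,0), (0,5)}; {(0,0), (1,0)}; {(0,0), (1,5)}.
So G has 3 subgroups of order 2.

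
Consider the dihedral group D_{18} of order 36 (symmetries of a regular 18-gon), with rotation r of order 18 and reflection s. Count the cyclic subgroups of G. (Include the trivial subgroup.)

24

Each element a generates a cyclic subgroup ⟨a⟩; distinct elements may generate the same one (a cyclic group of order d has φ(d) generators).
Cyclic subgroups by order — order 1: 1; order 2: 19; order 3: 1; order 6: 1; order 9: 1; order 18: 1.
Total: 24.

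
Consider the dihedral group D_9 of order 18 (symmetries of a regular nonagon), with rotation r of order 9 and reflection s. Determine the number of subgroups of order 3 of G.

|G| = 18 and 3 | 18, so subgroups of order 3 are possible by Lagrange.
The subgroups of order 3 are: {e, r^3, r^6}.
So G has 1 subgroup of order 3.

1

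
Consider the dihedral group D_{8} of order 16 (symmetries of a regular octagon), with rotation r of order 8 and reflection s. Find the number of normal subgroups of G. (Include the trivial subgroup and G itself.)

7

G has 19 subgroups. Checking conjugation-invariance by order — order 1: 1/1 normal; order 2: 1/9 normal; order 4: 1/5 normal; order 8: 3/3 normal; order 16: 1/1 normal.
Total normal subgroups: 7.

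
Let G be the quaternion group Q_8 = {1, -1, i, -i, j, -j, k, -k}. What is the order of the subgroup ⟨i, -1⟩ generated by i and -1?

4

|⟨i⟩| = 4 and |⟨-1⟩| = 2, so |H| is a multiple of lcm(4, 2) = 4 and divides |G| = 8.
Closing under the operation: H = {1, -1, i, -i}, so |H| = 4.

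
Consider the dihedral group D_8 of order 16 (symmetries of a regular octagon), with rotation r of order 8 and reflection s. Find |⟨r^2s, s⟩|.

8

|⟨r^2s⟩| = 2 and |⟨s⟩| = 2, so |H| is a multiple of lcm(2, 2) = 2 and divides |G| = 16.
Closing under the operation: H = {e, r^2, r^4, r^6, s, r^2s, r^4s, r^6s}, so |H| = 8.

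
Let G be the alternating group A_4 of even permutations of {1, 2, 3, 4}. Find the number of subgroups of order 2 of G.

3

|G| = 12 and 2 | 12, so subgroups of order 2 are possible by Lagrange.
The subgroups of order 2 are: {e, (1 2)(3 4)}; {e, (1 3)(2 4)}; {e, (1 4)(2 3)}.
So G has 3 subgroups of order 2.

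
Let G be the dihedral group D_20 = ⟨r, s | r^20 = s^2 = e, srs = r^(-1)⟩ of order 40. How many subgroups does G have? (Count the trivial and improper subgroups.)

|G| = 40, so by Lagrange every subgroup order divides 40. Divisors: 1, 2, 4, 5, 8, 10, 20, 40.
Subgroups by order — order 1: 1; order 2: 21; order 4: 11; order 5: 1; order 8: 5; order 10: 5; order 20: 3; order 40: 1.
Total: 1 + 21 + 11 + 1 + 5 + 5 + 3 + 1 = 48.

48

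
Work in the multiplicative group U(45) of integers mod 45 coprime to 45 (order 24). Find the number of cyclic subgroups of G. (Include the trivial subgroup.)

12

A cyclic subgroup of order d is generated by each of its φ(d) elements of order d, so the cyclic subgroups of order d number (#elements of order d)/φ(d).
Cyclic subgroups by order — order 1: 1; order 2: 3; order 3: 1; order 4: 2; order 6: 3; order 12: 2.
Total: 12.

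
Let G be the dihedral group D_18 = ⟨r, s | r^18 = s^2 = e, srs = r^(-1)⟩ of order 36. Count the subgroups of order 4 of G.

9

|G| = 36 and 4 | 36, so subgroups of order 4 are possible by Lagrange.
The subgroups of order 4 are: {e, r^9, rs, r^10s}; {e, r^9, r^2s, r^11s}; {e, r^9, r^3s, r^12s}; {e, r^9, r^4s, r^13s}; … (9 in all).
So G has 9 subgroups of order 4.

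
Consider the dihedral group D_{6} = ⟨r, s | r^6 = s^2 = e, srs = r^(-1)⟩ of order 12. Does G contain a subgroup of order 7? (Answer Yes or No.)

No

7 does not divide |G| = 12, so by Lagrange no subgroup of order 7 exists.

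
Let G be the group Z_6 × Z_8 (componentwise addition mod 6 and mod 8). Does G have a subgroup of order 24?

24 | 48. A subgroup of order 24 is {(0,0), (0,1), (0,2), (0,3), (0,4), (0,5), (0,6), (0,7), (2,0), (2,1), (2,2), (2,3), (2,4), (2,5), (2,6), (2,7), (4,0), (4,1), (4,2), (4,3), (4,4), (4,5), (4,6), (4,7)}.

Yes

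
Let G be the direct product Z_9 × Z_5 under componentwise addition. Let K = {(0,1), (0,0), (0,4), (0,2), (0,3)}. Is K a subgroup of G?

|K| = 5 divides |G| = 45, consistent with Lagrange.
K contains the identity, every element's inverse is in K, and K is closed under +: it is a subgroup.
In fact K = ⟨(0,1)⟩.

Yes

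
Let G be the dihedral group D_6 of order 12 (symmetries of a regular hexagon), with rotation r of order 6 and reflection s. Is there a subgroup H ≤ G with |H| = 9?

No

9 does not divide |G| = 12, so by Lagrange no subgroup of order 9 exists.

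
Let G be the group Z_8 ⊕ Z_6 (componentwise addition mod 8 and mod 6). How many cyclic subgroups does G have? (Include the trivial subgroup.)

16

A cyclic subgroup of order d is generated by each of its φ(d) elements of order d, so the cyclic subgroups of order d number (#elements of order d)/φ(d).
Cyclic subgroups by order — order 1: 1; order 2: 3; order 3: 1; order 4: 2; order 6: 3; order 8: 2; order 12: 2; order 24: 2.
Total: 16.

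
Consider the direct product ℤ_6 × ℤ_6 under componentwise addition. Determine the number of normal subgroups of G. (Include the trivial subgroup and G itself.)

30

G is abelian, so every subgroup is normal.
G has 30 subgroups in total, hence 30 normal subgroups.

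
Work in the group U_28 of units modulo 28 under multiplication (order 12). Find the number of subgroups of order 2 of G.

3

|G| = 12 and 2 | 12, so subgroups of order 2 are possible by Lagrange.
The subgroups of order 2 are: {1, 13}; {1, 15}; {1, 27}.
So G has 3 subgroups of order 2.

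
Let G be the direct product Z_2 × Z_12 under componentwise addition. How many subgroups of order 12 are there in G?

3

|G| = 24 and 12 | 24, so subgroups of order 12 are possible by Lagrange.
The subgroups of order 12 are: {(0,0), (0,1), (0,2), (0,3), (0,4), (0,5), (0,6), (0,7), (0,8), (0,9), (0,10), (0,11)}; {(0,0), (0,2), (0,4), (0,6), (0,8), (0,10), (1,0), (1,2), (1,4), (1,6), (1,8), (1,10)}; {(0,0), (0,2), (0,4), (0,6), (0,8), (0,10), (1,1), (1,3), (1,5), (1,7), (1,9), (1,11)}.
So G has 3 subgroups of order 12.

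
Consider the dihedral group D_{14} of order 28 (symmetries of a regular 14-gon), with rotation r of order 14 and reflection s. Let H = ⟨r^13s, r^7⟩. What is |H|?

4

|⟨r^13s⟩| = 2 and |⟨r^7⟩| = 2, so |H| is a multiple of lcm(2, 2) = 2 and divides |G| = 28.
Closing under the operation: H = {e, r^7, r^6s, r^13s}, so |H| = 4.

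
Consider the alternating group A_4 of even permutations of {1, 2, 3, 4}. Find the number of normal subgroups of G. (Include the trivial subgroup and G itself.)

3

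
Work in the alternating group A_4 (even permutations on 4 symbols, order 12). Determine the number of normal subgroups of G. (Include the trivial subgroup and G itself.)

G has 10 subgroups. Checking conjugation-invariance by order — order 1: 1/1 normal; order 2: 0/3 normal; order 3: 0/4 normal; order 4: 1/1 normal; order 12: 1/1 normal.
Total normal subgroups: 3.

3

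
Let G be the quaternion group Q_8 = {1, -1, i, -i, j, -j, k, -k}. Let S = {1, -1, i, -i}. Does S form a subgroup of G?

Yes

|S| = 4 divides |G| = 8, consistent with Lagrange.
S contains the identity, every element's inverse is in S, and S is closed under ·: it is a subgroup.
In fact S = ⟨-i⟩.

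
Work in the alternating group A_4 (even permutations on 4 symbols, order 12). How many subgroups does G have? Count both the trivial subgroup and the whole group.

10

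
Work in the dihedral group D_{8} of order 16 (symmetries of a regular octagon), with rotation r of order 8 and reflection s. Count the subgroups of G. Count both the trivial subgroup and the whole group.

19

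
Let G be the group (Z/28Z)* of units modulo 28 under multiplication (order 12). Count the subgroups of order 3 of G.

1

|G| = 12 and 3 | 12, so subgroups of order 3 are possible by Lagrange.
The subgroups of order 3 are: {1, 9, 25}.
So G has 1 subgroup of order 3.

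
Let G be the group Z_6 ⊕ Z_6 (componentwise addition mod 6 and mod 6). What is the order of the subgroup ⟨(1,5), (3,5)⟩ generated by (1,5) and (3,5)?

18

|⟨(1,5)⟩| = 6 and |⟨(3,5)⟩| = 6, so |H| is a multiple of lcm(6, 6) = 6 and divides |G| = 36.
Closing under the operation: H = {(0,0), (0,2), (0,4), (1,1), (1,3), (1,5), (2,0), (2,2), (2,4), (3,1), (3,3), (3,5), (4,0), (4,2), (4,4), (5,1), (5,3), (5,5)}, so |H| = 18.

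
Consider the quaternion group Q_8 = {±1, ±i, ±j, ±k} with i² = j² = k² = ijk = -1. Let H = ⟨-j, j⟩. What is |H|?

|⟨-j⟩| = 4 and |⟨j⟩| = 4, so |H| is a multiple of lcm(4, 4) = 4 and divides |G| = 8.
Closing under the operation: H = {1, -1, j, -j}, so |H| = 4.

4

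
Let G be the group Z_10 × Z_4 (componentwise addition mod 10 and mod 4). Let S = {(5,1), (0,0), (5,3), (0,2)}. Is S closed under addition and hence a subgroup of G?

|S| = 4 divides |G| = 40, consistent with Lagrange.
S contains the identity, every element's inverse is in S, and S is closed under +: it is a subgroup.
In fact S = ⟨(5,3)⟩.

Yes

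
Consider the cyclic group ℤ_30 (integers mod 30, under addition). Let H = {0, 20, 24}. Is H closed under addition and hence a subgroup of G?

No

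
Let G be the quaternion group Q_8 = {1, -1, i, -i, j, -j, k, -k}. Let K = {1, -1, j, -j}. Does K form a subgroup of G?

|K| = 4 divides |G| = 8, consistent with Lagrange.
K contains the identity, every element's inverse is in K, and K is closed under ·: it is a subgroup.
In fact K = ⟨j⟩.

Yes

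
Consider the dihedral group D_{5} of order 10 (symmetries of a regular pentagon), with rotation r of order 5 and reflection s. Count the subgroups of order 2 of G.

|G| = 10 and 2 | 10, so subgroups of order 2 are possible by Lagrange.
The subgroups of order 2 are: {e, r^2s}; {e, r^3s}; {e, r^4s}; {e, rs}; … (5 in all).
So G has 5 subgroups of order 2.

5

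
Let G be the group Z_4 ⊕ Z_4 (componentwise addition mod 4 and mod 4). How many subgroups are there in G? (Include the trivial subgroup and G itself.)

|G| = 16, so by Lagrange every subgroup order divides 16. Divisors: 1, 2, 4, 8, 16.
Subgroups by order — order 1: 1; order 2: 3; order 4: 7; order 8: 3; order 16: 1.
Total: 1 + 3 + 7 + 3 + 1 = 15.

15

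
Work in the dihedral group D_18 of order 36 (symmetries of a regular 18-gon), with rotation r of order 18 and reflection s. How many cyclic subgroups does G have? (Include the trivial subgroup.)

A cyclic subgroup of order d is generated by each of its φ(d) elements of order d, so the cyclic subgroups of order d number (#elements of order d)/φ(d).
Cyclic subgroups by order — order 1: 1; order 2: 19; order 3: 1; order 6: 1; order 9: 1; order 18: 1.
Total: 24.

24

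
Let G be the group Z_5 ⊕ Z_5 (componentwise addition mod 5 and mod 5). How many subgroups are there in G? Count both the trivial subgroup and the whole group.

|G| = 25, so by Lagrange every subgroup order divides 25. Divisors: 1, 5, 25.
Subgroups by order — order 1: 1; order 5: 6; order 25: 1.
Total: 1 + 6 + 1 = 8.

8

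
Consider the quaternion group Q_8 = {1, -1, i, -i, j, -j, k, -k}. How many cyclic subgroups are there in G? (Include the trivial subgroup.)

A cyclic subgroup of order d is generated by each of its φ(d) elements of order d, so the cyclic subgroups of order d number (#elements of order d)/φ(d).
Cyclic subgroups by order — order 1: 1; order 2: 1; order 4: 3.
Total: 5.

5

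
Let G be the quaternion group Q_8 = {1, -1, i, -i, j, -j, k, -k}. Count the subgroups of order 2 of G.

1

|G| = 8 and 2 | 8, so subgroups of order 2 are possible by Lagrange.
The subgroups of order 2 are: {1, -1}.
So G has 1 subgroup of order 2.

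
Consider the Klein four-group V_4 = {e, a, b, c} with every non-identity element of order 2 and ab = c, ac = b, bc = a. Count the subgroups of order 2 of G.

3

|G| = 4 and 2 | 4, so subgroups of order 2 are possible by Lagrange.
The subgroups of order 2 are: {e, a}; {e, b}; {e, c}.
So G has 3 subgroups of order 2.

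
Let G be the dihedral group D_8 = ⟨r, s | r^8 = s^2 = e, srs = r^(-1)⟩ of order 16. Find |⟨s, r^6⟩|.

|⟨s⟩| = 2 and |⟨r^6⟩| = 4, so |H| is a multiple of lcm(2, 4) = 4 and divides |G| = 16.
Closing under the operation: H = {e, r^2, r^4, r^6, s, r^2s, r^4s, r^6s}, so |H| = 8.

8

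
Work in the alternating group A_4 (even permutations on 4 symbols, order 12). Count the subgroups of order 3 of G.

|G| = 12 and 3 | 12, so subgroups of order 3 are possible by Lagrange.
The subgroups of order 3 are: {e, (1 2 3), (1 3 2)}; {e, (1 2 4), (1 4 2)}; {e, (1 3 4), (1 4 3)}; {e, (2 3 4), (2 4 3)}.
So G has 4 subgroups of order 3.

4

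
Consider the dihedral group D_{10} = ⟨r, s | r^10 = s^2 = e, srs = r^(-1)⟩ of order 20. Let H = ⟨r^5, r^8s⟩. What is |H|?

4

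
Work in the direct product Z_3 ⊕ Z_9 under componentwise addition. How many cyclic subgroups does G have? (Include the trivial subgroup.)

8

A cyclic subgroup of order d is generated by each of its φ(d) elements of order d, so the cyclic subgroups of order d number (#elements of order d)/φ(d).
Cyclic subgroups by order — order 1: 1; order 3: 4; order 9: 3.
Total: 8.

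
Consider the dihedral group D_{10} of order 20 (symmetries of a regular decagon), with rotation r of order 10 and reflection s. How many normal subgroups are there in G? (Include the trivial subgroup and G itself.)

G has 22 subgroups. Checking conjugation-invariance by order — order 1: 1/1 normal; order 2: 1/11 normal; order 4: 0/5 normal; order 5: 1/1 normal; order 10: 3/3 normal; order 20: 1/1 normal.
Total normal subgroups: 7.

7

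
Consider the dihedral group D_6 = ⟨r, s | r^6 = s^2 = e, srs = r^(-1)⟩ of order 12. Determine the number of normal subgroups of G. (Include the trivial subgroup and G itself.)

7

G has 16 subgroups. Checking conjugation-invariance by order — order 1: 1/1 normal; order 2: 1/7 normal; order 3: 1/1 normal; order 4: 0/3 normal; order 6: 3/3 normal; order 12: 1/1 normal.
Total normal subgroups: 7.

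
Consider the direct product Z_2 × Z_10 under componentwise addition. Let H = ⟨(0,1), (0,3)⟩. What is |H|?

10

|⟨(0,1)⟩| = 10 and |⟨(0,3)⟩| = 10, so |H| is a multiple of lcm(10, 10) = 10 and divides |G| = 20.
Closing under the operation: H = {(0,0), (0,1), (0,2), (0,3), (0,4), (0,5), (0,6), (0,7), (0,8), (0,9)}, so |H| = 10.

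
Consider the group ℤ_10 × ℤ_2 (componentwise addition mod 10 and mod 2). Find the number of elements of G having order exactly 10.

12

An element (a,b) has order lcm(ord(a), ord(b)); count pairs with lcm equal to 10.
Enumerating gives 12 such elements.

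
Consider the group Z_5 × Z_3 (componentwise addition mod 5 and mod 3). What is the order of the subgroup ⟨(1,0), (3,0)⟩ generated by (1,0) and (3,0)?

5

|⟨(1,0)⟩| = 5 and |⟨(3,0)⟩| = 5, so |H| is a multiple of lcm(5, 5) = 5 and divides |G| = 15.
Closing under the operation: H = {(0,0), (1,0), (2,0), (3,0), (4,0)}, so |H| = 5.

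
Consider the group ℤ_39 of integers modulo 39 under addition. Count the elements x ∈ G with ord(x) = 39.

In a cyclic group of order 39, the number of elements of order d (for d | 39) is φ(d).
φ(39) = 24.

24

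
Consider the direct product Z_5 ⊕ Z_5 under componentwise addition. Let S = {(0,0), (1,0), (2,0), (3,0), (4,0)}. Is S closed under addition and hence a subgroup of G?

Yes

|S| = 5 divides |G| = 25, consistent with Lagrange.
S contains the identity, every element's inverse is in S, and S is closed under +: it is a subgroup.
In fact S = ⟨(4,0)⟩.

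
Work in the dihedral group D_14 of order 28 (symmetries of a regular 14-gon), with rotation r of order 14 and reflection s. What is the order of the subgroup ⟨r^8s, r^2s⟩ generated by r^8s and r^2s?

14

|⟨r^8s⟩| = 2 and |⟨r^2s⟩| = 2, so |H| is a multiple of lcm(2, 2) = 2 and divides |G| = 28.
Closing under the operation: H = {e, r^2, r^4, r^6, r^8, r^10, r^12, s, r^2s, r^4s, r^6s, r^8s, r^10s, r^12s}, so |H| = 14.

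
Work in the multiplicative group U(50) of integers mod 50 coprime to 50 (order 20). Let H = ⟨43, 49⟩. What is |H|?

4

|⟨43⟩| = 4 and |⟨49⟩| = 2, so |H| is a multiple of lcm(4, 2) = 4 and divides |G| = 20.
Closing under the operation: H = {1, 7, 43, 49}, so |H| = 4.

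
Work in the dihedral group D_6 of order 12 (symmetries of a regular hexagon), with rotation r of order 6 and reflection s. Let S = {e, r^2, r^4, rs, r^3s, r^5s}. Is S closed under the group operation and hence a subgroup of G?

Yes

|S| = 6 divides |G| = 12, consistent with Lagrange.
S contains the identity, every element's inverse is in S, and S is closed under ·: it is a subgroup.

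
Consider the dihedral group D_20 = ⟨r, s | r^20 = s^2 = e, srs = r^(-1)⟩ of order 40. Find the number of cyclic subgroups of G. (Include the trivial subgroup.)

26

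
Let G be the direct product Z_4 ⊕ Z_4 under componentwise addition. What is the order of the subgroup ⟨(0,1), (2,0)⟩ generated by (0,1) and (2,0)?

|⟨(0,1)⟩| = 4 and |⟨(2,0)⟩| = 2, so |H| is a multiple of lcm(4, 2) = 4 and divides |G| = 16.
Closing under the operation: H = {(0,0), (0,1), (0,2), (0,3), (2,0), (2,1), (2,2), (2,3)}, so |H| = 8.

8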